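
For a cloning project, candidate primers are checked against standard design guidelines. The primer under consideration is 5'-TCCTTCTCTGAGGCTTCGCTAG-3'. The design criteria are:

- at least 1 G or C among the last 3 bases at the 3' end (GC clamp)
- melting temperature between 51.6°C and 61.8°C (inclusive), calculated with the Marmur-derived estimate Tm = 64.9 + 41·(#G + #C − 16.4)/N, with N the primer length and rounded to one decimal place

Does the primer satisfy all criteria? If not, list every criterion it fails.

Base counts: A=2, T=8, G=5, C=7 (length 22).
GC clamp: 3' end TAG has 1 G/C ✓
Tm: Tm = 64.9 + 41·(12 − 16.4)/22 = 56.7°C ✓

Meets all criteria.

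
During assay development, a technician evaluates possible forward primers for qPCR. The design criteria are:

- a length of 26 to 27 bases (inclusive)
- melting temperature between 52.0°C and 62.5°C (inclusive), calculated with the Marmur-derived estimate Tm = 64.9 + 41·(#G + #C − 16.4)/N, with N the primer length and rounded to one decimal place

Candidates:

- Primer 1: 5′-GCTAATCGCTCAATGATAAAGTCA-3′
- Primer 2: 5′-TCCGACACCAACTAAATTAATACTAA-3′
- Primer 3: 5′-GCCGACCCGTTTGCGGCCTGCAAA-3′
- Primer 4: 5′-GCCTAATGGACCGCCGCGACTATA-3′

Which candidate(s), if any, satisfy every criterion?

None of the candidates satisfy all criteria.

Primer 1 (24 nt, A=9 T=6 G=4 C=5): length 24, outside 26–27 ✗; Tm = 64.9 + 41·(9 − 16.4)/24 = 52.3°C ✓ — fails.
Primer 2 (26 nt, A=12 T=6 G=1 C=7): length 26 ✓; Tm = 64.9 + 41·(8 − 16.4)/26 = 51.7°C, outside 52.0–62.5°C ✗ — fails.
Primer 3 (24 nt, A=4 T=4 G=7 C=9): length 24, outside 26–27 ✗; Tm = 64.9 + 41·(16 − 16.4)/24 = 64.2°C, outside 52.0–62.5°C ✗ — fails.
Primer 4 (24 nt, A=6 T=4 G=6 C=8): length 24, outside 26–27 ✗; Tm = 64.9 + 41·(14 − 16.4)/24 = 60.8°C ✓ — fails.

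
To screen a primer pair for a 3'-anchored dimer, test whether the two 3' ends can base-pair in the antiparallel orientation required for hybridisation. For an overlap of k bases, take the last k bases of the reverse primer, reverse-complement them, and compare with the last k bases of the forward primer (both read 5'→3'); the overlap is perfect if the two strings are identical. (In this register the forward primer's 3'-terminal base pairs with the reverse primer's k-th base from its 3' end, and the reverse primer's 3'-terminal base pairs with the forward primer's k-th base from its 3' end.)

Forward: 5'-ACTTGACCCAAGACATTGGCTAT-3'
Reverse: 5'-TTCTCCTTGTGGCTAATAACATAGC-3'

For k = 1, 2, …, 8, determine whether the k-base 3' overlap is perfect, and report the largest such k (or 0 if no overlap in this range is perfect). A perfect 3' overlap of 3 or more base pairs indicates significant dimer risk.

Longest perfect overlap: 5 complementary base pairs; significant dimer risk (threshold 3).

Last 8 bases (5'→3') — forward …TTGGCTAT, reverse …AACATAGC.
Reverse complement of the reverse primer's last 8 bases: GCTATGTT; its first k bases are the reverse complement of the reverse primer's last k bases, so a perfect k-base overlap needs the forward primer's last k bases to equal them.
Comparing (forward last k vs required): k=1: T vs G ✗; k=2: AT vs GC ✗; k=3: TAT vs GCT ✗; k=4: CTAT vs GCTA ✗; k=5: GCTAT vs GCTAT ✓; k=6: GGCTAT vs GCTATG ✗; k=7: TGGCTAT vs GCTATGT ✗; k=8: TTGGCTAT vs GCTATGTT ✗.
Only k = 5 is perfect, so the longest perfect 3' overlap is 5.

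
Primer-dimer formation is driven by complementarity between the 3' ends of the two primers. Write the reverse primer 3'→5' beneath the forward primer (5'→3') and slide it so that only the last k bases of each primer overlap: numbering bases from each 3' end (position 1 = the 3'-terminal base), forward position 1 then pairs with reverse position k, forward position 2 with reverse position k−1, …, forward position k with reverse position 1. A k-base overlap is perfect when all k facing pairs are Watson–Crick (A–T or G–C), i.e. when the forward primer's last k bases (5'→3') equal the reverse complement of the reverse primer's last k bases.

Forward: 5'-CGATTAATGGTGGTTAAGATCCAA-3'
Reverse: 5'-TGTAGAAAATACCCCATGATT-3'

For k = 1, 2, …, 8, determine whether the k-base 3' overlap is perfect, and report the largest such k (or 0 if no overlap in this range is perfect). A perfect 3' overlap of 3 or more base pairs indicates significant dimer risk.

Longest perfect overlap: 2 complementary base pairs; below the dimer-risk threshold (threshold 3).

Last 8 bases (5'→3') — forward …AGATCCAA, reverse …CCATGATT.
Reverse complement of the reverse primer's last 8 bases: AATCATGG; its first k bases are the reverse complement of the reverse primer's last k bases, so a perfect k-base overlap needs the forward primer's last k bases to equal them.
Comparing (forward last k vs required): k=1: A vs A ✓; k=2: AA vs AA ✓; k=3: CAA vs AAT ✗; k=4: CCAA vs AATC ✗; k=5: TCCAA vs AATCA ✗; k=6: ATCCAA vs AATCAT ✗; k=7: GATCCAA vs AATCATG ✗; k=8: AGATCCAA vs AATCATGG ✗.
Perfect overlaps at k = 1, 2; the largest is 2.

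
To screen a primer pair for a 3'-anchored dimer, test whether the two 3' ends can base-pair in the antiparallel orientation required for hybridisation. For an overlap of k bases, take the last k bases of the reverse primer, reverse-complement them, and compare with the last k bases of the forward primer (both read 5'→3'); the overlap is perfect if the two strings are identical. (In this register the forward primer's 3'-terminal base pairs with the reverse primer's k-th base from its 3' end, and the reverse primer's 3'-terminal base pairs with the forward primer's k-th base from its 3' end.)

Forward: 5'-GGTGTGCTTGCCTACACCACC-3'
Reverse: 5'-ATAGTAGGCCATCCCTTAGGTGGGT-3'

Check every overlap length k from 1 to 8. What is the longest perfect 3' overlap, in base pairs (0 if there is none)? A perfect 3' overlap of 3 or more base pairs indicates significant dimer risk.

Longest perfect overlap: 3 complementary base pairs; significant dimer risk (threshold 3).

Last 8 bases (5'→3') — forward …ACACCACC, reverse …AGGTGGGT.
Reverse complement of the reverse primer's last 8 bases: ACCCACCT; its first k bases are the reverse complement of the reverse primer's last k bases, so a perfect k-base overlap needs the forward primer's last k bases to equal them.
Comparing (forward last k vs required): k=1: C vs A ✗; k=2: CC vs AC ✗; k=3: ACC vs ACC ✓; k=4: CACC vs ACCC ✗; k=5: CCACC vs ACCCA ✗; k=6: ACCACC vs ACCCAC ✗; k=7: CACCACC vs ACCCACC ✗; k=8: ACACCACC vs ACCCACCT ✗.
Only k = 3 is perfect, so the longest perfect 3' overlap is 3.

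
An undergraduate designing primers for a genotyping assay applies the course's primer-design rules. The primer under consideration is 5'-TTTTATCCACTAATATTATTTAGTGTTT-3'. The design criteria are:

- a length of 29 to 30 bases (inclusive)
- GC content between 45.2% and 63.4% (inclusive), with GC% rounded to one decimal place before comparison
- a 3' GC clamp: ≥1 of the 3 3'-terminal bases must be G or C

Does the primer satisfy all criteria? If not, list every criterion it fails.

Base counts: A=7, T=16, G=2, C=3 (length 28).
length: length 28, outside 29–30 ✗
GC content: GC 5/28 = 17.9%, outside 45.2–63.4% ✗
GC clamp: 3' end TTT has 0 G/C, need ≥1 ✗

Fails: length, GC content, GC clamp.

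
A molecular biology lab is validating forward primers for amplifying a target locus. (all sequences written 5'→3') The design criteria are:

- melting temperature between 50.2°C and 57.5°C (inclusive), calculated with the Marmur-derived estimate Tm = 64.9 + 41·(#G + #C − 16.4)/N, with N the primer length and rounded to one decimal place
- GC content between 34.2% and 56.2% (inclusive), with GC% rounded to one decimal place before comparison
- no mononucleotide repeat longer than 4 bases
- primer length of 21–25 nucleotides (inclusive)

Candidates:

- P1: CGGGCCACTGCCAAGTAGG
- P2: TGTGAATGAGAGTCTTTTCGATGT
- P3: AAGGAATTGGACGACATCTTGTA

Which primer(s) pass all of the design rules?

P1 (19 nt, A=4 T=2 G=7 C=6): Tm = 64.9 + 41·(13 − 16.4)/19 = 57.6°C, outside 50.2–57.5°C ✗; GC 13/19 = 68.4%, outside 34.2–56.2% ✗; longest run = 3 ✓; length 19, outside 21–25 ✗ — fails.
P2 (24 nt, A=5 T=10 G=7 C=2): Tm = 64.9 + 41·(9 − 16.4)/24 = 52.3°C ✓; GC 9/24 = 37.5% ✓; longest run = 4 ✓; length 24 ✓ — passes.
P3 (23 nt, A=8 T=6 G=6 C=3): Tm = 64.9 + 41·(9 − 16.4)/23 = 51.7°C ✓; GC 9/23 = 39.1% ✓; longest run = 2 ✓; length 23 ✓ — passes.

P2 and P3.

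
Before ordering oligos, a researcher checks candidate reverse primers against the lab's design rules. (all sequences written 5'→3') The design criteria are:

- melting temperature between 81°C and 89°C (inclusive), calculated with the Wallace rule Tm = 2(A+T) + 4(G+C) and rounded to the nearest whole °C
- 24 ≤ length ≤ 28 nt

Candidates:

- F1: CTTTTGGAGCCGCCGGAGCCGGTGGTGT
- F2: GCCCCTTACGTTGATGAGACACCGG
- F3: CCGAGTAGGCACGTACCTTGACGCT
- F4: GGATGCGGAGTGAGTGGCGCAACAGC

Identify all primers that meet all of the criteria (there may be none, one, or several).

F4 only.

F1 (28 nt, A=2 T=7 G=12 C=7): Tm = 2·9 + 4·19 = 94°C, outside 81–89°C ✗; length 28 ✓ — fails.
F2 (25 nt, A=5 T=5 G=7 C=8): Tm = 2·10 + 4·15 = 80°C, outside 81–89°C ✗; length 25 ✓ — fails.
F3 (25 nt, A=5 T=5 G=7 C=8): Tm = 2·10 + 4·15 = 80°C, outside 81–89°C ✗; length 25 ✓ — fails.
F4 (26 nt, A=6 T=3 G=12 C=5): Tm = 2·9 + 4·17 = 86°C ✓; length 26 ✓ — passes.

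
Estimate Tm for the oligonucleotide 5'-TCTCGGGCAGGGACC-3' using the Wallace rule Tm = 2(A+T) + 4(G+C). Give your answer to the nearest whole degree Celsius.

Base counts: A=2, T=2, G=6, C=5 (length 15).
Tm = 2·(2+2) + 4·(6+5) = 2·4 + 4·11 = 8 + 44 = 52°C.

52°C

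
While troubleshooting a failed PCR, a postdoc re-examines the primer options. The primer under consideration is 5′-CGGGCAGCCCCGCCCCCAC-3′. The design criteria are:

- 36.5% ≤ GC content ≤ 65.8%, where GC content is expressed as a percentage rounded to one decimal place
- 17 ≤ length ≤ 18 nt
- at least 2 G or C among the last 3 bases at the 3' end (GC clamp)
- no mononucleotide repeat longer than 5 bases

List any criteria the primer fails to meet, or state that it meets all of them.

Base counts: A=2, T=0, G=5, C=12 (length 19).
GC content: GC 17/19 = 89.5%, outside 36.5–65.8% ✗
length: length 19, outside 17–18 ✗
GC clamp: 3' end CAC has 2 G/C ✓
homopolymer run: longest run = 5 ✓

Fails: GC content, length.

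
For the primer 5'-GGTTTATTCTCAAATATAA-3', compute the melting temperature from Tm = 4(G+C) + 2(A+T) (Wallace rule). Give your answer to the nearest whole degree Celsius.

46°C

Base counts: A=7, T=8, G=2, C=2 (length 19).
Tm = 2·(7+8) + 4·(2+2) = 2·15 + 4·4 = 30 + 16 = 46°C.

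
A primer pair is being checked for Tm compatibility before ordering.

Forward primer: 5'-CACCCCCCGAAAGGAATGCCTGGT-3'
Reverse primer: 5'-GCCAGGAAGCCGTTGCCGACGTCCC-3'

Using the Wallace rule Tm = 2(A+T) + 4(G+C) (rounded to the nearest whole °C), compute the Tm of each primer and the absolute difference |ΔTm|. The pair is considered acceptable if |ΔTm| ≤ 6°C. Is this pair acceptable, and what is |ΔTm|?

Forward: A=6 T=3 G=6 C=9 → Tm = 2·9 + 4·15 = 78°C.
Reverse: A=4 T=3 G=8 C=10 → Tm = 2·7 + 4·18 = 86°C.
|ΔTm| = |78 − 86| = 8°C, > 6°C.

|ΔTm| = 8°C; the pair is not acceptable.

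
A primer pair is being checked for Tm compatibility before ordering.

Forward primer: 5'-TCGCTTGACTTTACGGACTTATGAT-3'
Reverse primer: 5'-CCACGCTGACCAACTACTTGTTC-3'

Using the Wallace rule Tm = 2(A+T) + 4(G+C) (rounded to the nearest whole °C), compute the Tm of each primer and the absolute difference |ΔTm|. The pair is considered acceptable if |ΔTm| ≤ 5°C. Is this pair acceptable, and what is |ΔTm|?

|ΔTm| = 0°C; the pair is acceptable.

Forward: A=5 T=10 G=5 C=5 → Tm = 2·15 + 4·10 = 70°C.
Reverse: A=5 T=6 G=3 C=9 → Tm = 2·11 + 4·12 = 70°C.
|ΔTm| = |70 − 70| = 0°C, ≤ 5°C.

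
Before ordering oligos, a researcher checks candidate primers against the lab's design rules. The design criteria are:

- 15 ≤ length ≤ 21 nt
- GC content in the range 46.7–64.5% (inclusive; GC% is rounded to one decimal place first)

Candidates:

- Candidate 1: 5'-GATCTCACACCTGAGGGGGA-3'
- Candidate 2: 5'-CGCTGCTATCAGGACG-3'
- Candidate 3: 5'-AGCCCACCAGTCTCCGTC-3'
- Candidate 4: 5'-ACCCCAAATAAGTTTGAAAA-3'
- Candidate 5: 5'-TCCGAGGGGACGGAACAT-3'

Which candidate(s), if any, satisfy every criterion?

Candidate 1, Candidate 2 and Candidate 5.

Candidate 1 (20 nt, A=5 T=3 G=7 C=5): length 20 ✓; GC 12/20 = 60.0% ✓ — passes.
Candidate 2 (16 nt, A=3 T=3 G=5 C=5): length 16 ✓; GC 10/16 = 62.5% ✓ — passes.
Candidate 3 (18 nt, A=3 T=3 G=3 C=9): length 18 ✓; GC 12/18 = 66.7%, outside 46.7–64.5% ✗ — fails.
Candidate 4 (20 nt, A=10 T=4 G=2 C=4): length 20 ✓; GC 6/20 = 30.0%, outside 46.7–64.5% ✗ — fails.
Candidate 5 (18 nt, A=5 T=2 G=7 C=4): length 18 ✓; GC 11/18 = 61.1% ✓ — passes.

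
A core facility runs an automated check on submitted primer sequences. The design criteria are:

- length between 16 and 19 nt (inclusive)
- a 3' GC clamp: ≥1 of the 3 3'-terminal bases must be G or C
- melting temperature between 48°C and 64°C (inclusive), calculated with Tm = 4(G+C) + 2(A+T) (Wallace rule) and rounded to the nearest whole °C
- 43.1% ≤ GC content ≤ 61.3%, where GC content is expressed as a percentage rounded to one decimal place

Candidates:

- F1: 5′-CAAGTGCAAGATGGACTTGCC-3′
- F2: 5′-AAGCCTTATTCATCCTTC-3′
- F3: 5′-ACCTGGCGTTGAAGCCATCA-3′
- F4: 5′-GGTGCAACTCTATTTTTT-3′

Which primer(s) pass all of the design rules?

None of the candidates satisfy all criteria.

F1 (21 nt, A=6 T=4 G=6 C=5): length 21, outside 16–19 ✗; 3' end GCC has 3 G/C ✓; Tm = 2·10 + 4·11 = 64°C ✓; GC 11/21 = 52.4% ✓ — fails.
F2 (18 nt, A=4 T=7 G=1 C=6): length 18 ✓; 3' end TTC has 1 G/C ✓; Tm = 2·11 + 4·7 = 50°C ✓; GC 7/18 = 38.9%, outside 43.1–61.3% ✗ — fails.
F3 (20 nt, A=5 T=4 G=5 C=6): length 20, outside 16–19 ✗; 3' end TCA has 1 G/C ✓; Tm = 2·9 + 4·11 = 62°C ✓; GC 11/20 = 55.0% ✓ — fails.
F4 (18 nt, A=3 T=9 G=3 C=3): length 18 ✓; 3' end TTT has 0 G/C, need ≥1 ✗; Tm = 2·12 + 4·6 = 48°C ✓; GC 6/18 = 33.3%, outside 43.1–61.3% ✗ — fails.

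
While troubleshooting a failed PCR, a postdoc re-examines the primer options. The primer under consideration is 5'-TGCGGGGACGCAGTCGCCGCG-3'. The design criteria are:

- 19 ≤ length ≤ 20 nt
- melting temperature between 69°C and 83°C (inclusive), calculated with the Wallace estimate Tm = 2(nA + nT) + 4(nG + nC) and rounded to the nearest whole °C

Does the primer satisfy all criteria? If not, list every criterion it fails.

Base counts: A=2, T=2, G=10, C=7 (length 21).
length: length 21, outside 19–20 ✗
Tm: Tm = 2·4 + 4·17 = 76°C ✓

Fails: length.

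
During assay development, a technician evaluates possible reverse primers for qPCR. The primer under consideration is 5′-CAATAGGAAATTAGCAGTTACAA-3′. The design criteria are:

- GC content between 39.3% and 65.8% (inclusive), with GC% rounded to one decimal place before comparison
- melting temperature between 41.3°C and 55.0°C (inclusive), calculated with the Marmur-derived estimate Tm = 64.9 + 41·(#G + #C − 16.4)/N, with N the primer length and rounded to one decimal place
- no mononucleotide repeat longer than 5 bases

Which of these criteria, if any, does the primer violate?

Base counts: A=11, T=5, G=4, C=3 (length 23).
GC content: GC 7/23 = 30.4%, outside 39.3–65.8% ✗
Tm: Tm = 64.9 + 41·(7 − 16.4)/23 = 48.1°C ✓
homopolymer run: longest run = 3 ✓

Fails: GC content.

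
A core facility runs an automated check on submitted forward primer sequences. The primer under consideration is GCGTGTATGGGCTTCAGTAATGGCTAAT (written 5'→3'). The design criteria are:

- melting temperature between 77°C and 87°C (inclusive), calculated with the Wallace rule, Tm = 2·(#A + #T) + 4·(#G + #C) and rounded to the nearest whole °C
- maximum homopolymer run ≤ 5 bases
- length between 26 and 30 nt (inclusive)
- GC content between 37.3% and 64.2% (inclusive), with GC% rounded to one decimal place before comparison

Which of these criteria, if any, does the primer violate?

Meets all criteria.

Base counts: A=6, T=9, G=9, C=4 (length 28).
Tm: Tm = 2·15 + 4·13 = 82°C ✓
homopolymer run: longest run = 3 ✓
length: length 28 ✓
GC content: GC 13/28 = 46.4% ✓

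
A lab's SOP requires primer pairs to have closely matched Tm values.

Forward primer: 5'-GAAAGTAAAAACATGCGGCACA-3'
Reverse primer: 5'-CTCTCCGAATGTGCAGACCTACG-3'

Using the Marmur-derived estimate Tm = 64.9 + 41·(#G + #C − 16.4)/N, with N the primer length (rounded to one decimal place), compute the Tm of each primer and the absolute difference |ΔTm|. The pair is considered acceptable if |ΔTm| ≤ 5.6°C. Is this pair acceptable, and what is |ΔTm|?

|ΔTm| = 7.7°C; the pair is not acceptable.

Forward: G+C = 9, N = 22 → Tm = 64.9 + 41·(9 − 16.4)/22 = 51.1°C.
Reverse: G+C = 13, N = 23 → Tm = 64.9 + 41·(13 − 16.4)/23 = 58.8°C.
|ΔTm| = |51.1 − 58.8| = 7.7°C, > 5.6°C.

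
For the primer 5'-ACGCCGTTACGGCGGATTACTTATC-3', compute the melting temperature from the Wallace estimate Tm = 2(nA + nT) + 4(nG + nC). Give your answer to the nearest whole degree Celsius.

Base counts: A=5, T=7, G=6, C=7 (length 25).
Tm = 2·(5+7) + 4·(6+7) = 2·12 + 4·13 = 24 + 52 = 76°C.

76°C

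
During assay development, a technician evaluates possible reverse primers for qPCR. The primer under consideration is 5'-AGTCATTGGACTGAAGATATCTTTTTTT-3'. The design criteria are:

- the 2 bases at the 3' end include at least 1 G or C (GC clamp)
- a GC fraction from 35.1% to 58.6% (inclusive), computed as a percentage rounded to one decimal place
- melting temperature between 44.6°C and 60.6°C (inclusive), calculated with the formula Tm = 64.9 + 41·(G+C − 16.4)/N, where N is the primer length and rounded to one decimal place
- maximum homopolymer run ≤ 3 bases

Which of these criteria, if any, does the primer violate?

Fails: GC clamp, GC content, homopolymer run.

Base counts: A=7, T=13, G=5, C=3 (length 28).
GC clamp: 3' end TT has 0 G/C, need ≥1 ✗
GC content: GC 8/28 = 28.6%, outside 35.1–58.6% ✗
Tm: Tm = 64.9 + 41·(8 − 16.4)/28 = 52.6°C ✓
homopolymer run: longest run = 7, exceeds 3 ✗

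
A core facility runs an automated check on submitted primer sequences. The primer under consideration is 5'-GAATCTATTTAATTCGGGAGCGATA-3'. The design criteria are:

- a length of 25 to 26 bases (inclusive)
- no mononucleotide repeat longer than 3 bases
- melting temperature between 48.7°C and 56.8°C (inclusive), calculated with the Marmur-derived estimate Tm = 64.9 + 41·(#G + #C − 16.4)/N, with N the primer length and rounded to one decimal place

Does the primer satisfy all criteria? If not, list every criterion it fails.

Meets all criteria.

Base counts: A=8, T=8, G=6, C=3 (length 25).
length: length 25 ✓
homopolymer run: longest run = 3 ✓
Tm: Tm = 64.9 + 41·(9 − 16.4)/25 = 52.8°C ✓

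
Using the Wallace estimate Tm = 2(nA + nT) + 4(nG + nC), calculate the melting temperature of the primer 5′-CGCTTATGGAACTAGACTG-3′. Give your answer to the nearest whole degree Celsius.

56°C

Base counts: A=5, T=5, G=5, C=4 (length 19).
Tm = 2·(5+5) + 4·(5+4) = 2·10 + 4·9 = 20 + 36 = 56°C.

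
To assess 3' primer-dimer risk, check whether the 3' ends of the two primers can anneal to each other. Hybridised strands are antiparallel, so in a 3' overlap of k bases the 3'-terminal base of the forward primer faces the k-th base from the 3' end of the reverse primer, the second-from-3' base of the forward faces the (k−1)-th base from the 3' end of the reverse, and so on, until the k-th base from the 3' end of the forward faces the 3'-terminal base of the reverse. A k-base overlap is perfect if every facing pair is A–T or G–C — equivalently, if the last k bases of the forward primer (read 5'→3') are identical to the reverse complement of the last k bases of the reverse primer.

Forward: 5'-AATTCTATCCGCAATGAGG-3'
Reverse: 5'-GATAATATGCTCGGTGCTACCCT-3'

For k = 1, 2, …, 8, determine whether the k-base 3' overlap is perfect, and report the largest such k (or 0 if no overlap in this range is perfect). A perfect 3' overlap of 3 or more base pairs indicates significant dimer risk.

Longest perfect overlap: 3 complementary base pairs; significant dimer risk (threshold 3).

Last 8 bases (5'→3') — forward …CAATGAGG, reverse …GCTACCCT.
Reverse complement of the reverse primer's last 8 bases: AGGGTAGC; its first k bases are the reverse complement of the reverse primer's last k bases, so a perfect k-base overlap needs the forward primer's last k bases to equal them.
Comparing (forward last k vs required): k=1: G vs A ✗; k=2: GG vs AG ✗; k=3: AGG vs AGG ✓; k=4: GAGG vs AGGG ✗; k=5: TGAGG vs AGGGT ✗; k=6: ATGAGG vs AGGGTA ✗; k=7: AATGAGG vs AGGGTAG ✗; k=8: CAATGAGG vs AGGGTAGC ✗.
Only k = 3 is perfect, so the longest perfect 3' overlap is 3.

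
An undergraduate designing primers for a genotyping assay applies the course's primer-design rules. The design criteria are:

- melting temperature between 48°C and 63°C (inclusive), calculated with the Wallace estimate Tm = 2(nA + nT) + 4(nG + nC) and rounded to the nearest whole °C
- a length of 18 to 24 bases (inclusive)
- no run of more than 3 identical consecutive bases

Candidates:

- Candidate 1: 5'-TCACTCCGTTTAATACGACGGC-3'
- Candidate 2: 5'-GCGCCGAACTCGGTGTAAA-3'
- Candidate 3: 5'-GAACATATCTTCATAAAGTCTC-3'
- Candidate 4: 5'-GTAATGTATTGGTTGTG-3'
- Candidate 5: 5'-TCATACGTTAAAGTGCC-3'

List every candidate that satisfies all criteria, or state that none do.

Candidate 2 and Candidate 3.

Candidate 1 (22 nt, A=5 T=6 G=4 C=7): Tm = 2·11 + 4·11 = 66°C, outside 48–63°C ✗; length 22 ✓; longest run = 3 ✓ — fails.
Candidate 2 (19 nt, A=5 T=3 G=6 C=5): Tm = 2·8 + 4·11 = 60°C ✓; length 19 ✓; longest run = 3 ✓ — passes.
Candidate 3 (22 nt, A=8 T=7 G=2 C=5): Tm = 2·15 + 4·7 = 58°C ✓; length 22 ✓; longest run = 3 ✓ — passes.
Candidate 4 (17 nt, A=3 T=8 G=6 C=0): Tm = 2·11 + 4·6 = 46°C, outside 48–63°C ✗; length 17, outside 18–24 ✗; longest run = 2 ✓ — fails.
Candidate 5 (17 nt, A=5 T=5 G=3 C=4): Tm = 2·10 + 4·7 = 48°C ✓; length 17, outside 18–24 ✗; longest run = 3 ✓ — fails.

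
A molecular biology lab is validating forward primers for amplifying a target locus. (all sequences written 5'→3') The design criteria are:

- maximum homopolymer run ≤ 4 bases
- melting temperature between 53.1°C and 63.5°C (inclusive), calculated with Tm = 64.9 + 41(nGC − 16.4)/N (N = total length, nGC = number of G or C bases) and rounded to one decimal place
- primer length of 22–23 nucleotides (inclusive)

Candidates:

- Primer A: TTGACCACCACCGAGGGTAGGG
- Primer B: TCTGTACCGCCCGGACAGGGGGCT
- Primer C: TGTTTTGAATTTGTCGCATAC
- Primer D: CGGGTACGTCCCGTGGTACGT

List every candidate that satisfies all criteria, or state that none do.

Primer A (22 nt, A=5 T=3 G=8 C=6): longest run = 3 ✓; Tm = 64.9 + 41·(14 − 16.4)/22 = 60.4°C ✓; length 22 ✓ — passes.
Primer B (24 nt, A=3 T=4 G=9 C=8): longest run = 5, exceeds 4 ✗; Tm = 64.9 + 41·(17 − 16.4)/24 = 65.9°C, outside 53.1–63.5°C ✗; length 24, outside 22–23 ✗ — fails.
Primer C (21 nt, A=4 T=10 G=4 C=3): longest run = 4 ✓; Tm = 64.9 + 41·(7 − 16.4)/21 = 46.5°C, outside 53.1–63.5°C ✗; length 21, outside 22–23 ✗ — fails.
Primer D (21 nt, A=2 T=5 G=8 C=6): longest run = 3 ✓; Tm = 64.9 + 41·(14 − 16.4)/21 = 60.2°C ✓; length 21, outside 22–23 ✗ — fails.

Primer A only.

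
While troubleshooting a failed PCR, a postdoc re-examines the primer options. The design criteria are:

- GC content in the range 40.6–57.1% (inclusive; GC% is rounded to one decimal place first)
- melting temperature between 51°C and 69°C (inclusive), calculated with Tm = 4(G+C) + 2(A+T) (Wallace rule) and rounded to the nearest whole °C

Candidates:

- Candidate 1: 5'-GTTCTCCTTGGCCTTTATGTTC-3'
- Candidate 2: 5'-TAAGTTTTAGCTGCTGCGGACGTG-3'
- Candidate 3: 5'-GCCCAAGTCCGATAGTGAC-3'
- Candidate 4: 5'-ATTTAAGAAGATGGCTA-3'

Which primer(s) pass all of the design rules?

Candidate 1 only.

Candidate 1 (22 nt, A=1 T=11 G=4 C=6): GC 10/22 = 45.5% ✓; Tm = 2·12 + 4·10 = 64°C ✓ — passes.
Candidate 2 (24 nt, A=4 T=8 G=8 C=4): GC 12/24 = 50.0% ✓; Tm = 2·12 + 4·12 = 72°C, outside 51–69°C ✗ — fails.
Candidate 3 (19 nt, A=5 T=3 G=5 C=6): GC 11/19 = 57.9%, outside 40.6–57.1% ✗; Tm = 2·8 + 4·11 = 60°C ✓ — fails.
Candidate 4 (17 nt, A=7 T=5 G=4 C=1): GC 5/17 = 29.4%, outside 40.6–57.1% ✗; Tm = 2·12 + 4·5 = 44°C, outside 51–69°C ✗ — fails.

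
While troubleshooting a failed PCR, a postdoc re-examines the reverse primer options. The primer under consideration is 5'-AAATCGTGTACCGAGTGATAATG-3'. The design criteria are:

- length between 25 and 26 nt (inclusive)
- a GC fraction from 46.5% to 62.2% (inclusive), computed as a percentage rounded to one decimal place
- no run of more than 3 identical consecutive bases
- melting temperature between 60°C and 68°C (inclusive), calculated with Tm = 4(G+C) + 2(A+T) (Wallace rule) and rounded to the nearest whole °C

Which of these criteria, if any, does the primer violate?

Base counts: A=8, T=6, G=6, C=3 (length 23).
length: length 23, outside 25–26 ✗
GC content: GC 9/23 = 39.1%, outside 46.5–62.2% ✗
homopolymer run: longest run = 3 ✓
Tm: Tm = 2·14 + 4·9 = 64°C ✓

Fails: length, GC content.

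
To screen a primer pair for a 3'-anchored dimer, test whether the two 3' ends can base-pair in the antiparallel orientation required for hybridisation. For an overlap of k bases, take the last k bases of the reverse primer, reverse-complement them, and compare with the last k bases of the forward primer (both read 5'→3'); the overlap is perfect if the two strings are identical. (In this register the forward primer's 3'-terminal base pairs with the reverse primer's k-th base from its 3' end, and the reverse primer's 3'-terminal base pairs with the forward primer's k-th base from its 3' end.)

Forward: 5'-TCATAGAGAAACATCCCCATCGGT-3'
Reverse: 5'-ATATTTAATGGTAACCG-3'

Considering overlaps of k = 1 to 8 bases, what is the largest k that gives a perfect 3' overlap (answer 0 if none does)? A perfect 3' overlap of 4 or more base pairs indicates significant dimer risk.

Longest perfect overlap: 4 complementary base pairs; significant dimer risk (threshold 4).

Last 8 bases (5'→3') — forward …CCATCGGT, reverse …GGTAACCG.
Reverse complement of the reverse primer's last 8 bases: CGGTTACC; its first k bases are the reverse complement of the reverse primer's last k bases, so a perfect k-base overlap needs the forward primer's last k bases to equal them.
Comparing (forward last k vs required): k=1: T vs C ✗; k=2: GT vs CG ✗; k=3: GGT vs CGG ✗; k=4: CGGT vs CGGT ✓; k=5: TCGGT vs CGGTT ✗; k=6: ATCGGT vs CGGTTA ✗; k=7: CATCGGT vs CGGTTAC ✗; k=8: CCATCGGT vs CGGTTACC ✗.
Only k = 4 is perfect, so the longest perfect 3' overlap is 4.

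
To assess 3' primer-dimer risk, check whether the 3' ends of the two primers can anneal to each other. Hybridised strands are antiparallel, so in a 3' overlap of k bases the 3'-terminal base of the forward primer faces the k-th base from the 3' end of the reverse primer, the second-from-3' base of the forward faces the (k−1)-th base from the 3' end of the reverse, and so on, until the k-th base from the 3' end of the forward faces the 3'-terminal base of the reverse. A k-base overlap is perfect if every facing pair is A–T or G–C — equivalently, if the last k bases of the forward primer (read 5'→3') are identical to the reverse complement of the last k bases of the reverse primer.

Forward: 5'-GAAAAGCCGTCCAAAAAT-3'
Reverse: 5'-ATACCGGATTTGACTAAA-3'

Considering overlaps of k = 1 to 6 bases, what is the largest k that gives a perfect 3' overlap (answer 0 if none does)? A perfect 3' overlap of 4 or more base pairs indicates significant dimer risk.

Longest perfect overlap: 1 complementary base pair; below the dimer-risk threshold (threshold 4).

Last 6 bases (5'→3') — forward …AAAAAT, reverse …ACTAAA.
Reverse complement of the reverse primer's last 6 bases: TTTAGT; its first k bases are the reverse complement of the reverse primer's last k bases, so a perfect k-base overlap needs the forward primer's last k bases to equal them.
Comparing (forward last k vs required): k=1: T vs T ✓; k=2: AT vs TT ✗; k=3: AAT vs TTT ✗; k=4: AAAT vs TTTA ✗; k=5: AAAAT vs TTTAG ✗; k=6: AAAAAT vs TTTAGT ✗.
Only k = 1 is perfect, so the longest perfect 3' overlap is 1.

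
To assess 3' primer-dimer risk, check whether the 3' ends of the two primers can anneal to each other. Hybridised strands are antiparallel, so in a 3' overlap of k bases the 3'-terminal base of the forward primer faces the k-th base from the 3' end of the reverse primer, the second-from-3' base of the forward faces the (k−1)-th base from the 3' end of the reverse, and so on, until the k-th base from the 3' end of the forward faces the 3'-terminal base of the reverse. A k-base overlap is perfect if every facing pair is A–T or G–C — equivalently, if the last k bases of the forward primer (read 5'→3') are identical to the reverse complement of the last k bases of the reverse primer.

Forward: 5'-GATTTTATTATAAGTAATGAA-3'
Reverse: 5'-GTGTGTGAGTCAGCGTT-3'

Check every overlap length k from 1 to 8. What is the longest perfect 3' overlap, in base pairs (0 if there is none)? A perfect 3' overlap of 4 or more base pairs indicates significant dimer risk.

Longest perfect overlap: 2 complementary base pairs; below the dimer-risk threshold (threshold 4).

Last 8 bases (5'→3') — forward …GTAATGAA, reverse …TCAGCGTT.
Reverse complement of the reverse primer's last 8 bases: AACGCTGA; its first k bases are the reverse complement of the reverse primer's last k bases, so a perfect k-base overlap needs the forward primer's last k bases to equal them.
Comparing (forward last k vs required): k=1: A vs A ✓; k=2: AA vs AA ✓; k=3: GAA vs AAC ✗; k=4: TGAA vs AACG ✗; k=5: ATGAA vs AACGC ✗; k=6: AATGAA vs AACGCT ✗; k=7: TAATGAA vs AACGCTG ✗; k=8: GTAATGAA vs AACGCTGA ✗.
Perfect overlaps at k = 1, 2; the largest is 2.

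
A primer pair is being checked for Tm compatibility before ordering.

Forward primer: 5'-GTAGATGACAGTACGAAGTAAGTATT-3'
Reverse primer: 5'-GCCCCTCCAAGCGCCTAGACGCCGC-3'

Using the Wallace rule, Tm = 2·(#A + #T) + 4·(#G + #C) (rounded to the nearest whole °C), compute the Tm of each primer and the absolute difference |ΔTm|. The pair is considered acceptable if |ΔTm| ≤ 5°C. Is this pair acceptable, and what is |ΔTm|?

Forward: A=10 T=7 G=7 C=2 → Tm = 2·17 + 4·9 = 70°C.
Reverse: A=4 T=2 G=6 C=13 → Tm = 2·6 + 4·19 = 88°C.
|ΔTm| = |70 − 88| = 18°C, > 5°C.

|ΔTm| = 18°C; the pair is not acceptable.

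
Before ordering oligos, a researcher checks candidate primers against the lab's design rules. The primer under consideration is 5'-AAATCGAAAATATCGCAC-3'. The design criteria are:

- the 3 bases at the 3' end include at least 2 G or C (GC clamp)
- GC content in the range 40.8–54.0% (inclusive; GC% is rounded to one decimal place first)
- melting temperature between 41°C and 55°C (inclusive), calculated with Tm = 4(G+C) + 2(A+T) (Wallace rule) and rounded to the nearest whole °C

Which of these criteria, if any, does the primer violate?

Fails: GC content.

Base counts: A=9, T=3, G=2, C=4 (length 18).
GC clamp: 3' end CAC has 2 G/C ✓
GC content: GC 6/18 = 33.3%, outside 40.8–54.0% ✗
Tm: Tm = 2·12 + 4·6 = 48°C ✓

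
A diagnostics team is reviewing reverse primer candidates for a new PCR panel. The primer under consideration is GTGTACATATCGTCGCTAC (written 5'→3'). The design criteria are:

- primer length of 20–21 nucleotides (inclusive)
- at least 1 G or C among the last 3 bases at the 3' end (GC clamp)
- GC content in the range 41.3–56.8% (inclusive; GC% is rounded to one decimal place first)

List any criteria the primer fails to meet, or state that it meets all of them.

Fails: length.

Base counts: A=4, T=6, G=4, C=5 (length 19).
length: length 19, outside 20–21 ✗
GC clamp: 3' end TAC has 1 G/C ✓
GC content: GC 9/19 = 47.4% ✓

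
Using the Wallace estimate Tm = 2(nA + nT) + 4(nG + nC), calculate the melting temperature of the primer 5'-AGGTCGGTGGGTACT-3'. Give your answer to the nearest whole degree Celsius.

Base counts: A=2, T=4, G=7, C=2 (length 15).
Tm = 2·(2+4) + 4·(7+2) = 2·6 + 4·9 = 12 + 36 = 48°C.

48°C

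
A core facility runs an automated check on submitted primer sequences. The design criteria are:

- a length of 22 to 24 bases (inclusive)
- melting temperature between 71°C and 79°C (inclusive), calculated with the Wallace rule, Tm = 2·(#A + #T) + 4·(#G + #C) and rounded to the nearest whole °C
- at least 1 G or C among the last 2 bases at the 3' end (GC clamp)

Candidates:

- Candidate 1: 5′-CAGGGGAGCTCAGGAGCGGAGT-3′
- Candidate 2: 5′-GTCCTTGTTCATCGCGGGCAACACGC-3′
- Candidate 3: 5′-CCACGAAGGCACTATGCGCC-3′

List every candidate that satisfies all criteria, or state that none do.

Candidate 1 (22 nt, A=5 T=2 G=11 C=4): length 22 ✓; Tm = 2·7 + 4·15 = 74°C ✓; 3' end GT has 1 G/C ✓ — passes.
Candidate 2 (26 nt, A=4 T=6 G=7 C=9): length 26, outside 22–24 ✗; Tm = 2·10 + 4·16 = 84°C, outside 71–79°C ✗; 3' end GC has 2 G/C ✓ — fails.
Candidate 3 (20 nt, A=5 T=2 G=5 C=8): length 20, outside 22–24 ✗; Tm = 2·7 + 4·13 = 66°C, outside 71–79°C ✗; 3' end CC has 2 G/C ✓ — fails.

Candidate 1 only.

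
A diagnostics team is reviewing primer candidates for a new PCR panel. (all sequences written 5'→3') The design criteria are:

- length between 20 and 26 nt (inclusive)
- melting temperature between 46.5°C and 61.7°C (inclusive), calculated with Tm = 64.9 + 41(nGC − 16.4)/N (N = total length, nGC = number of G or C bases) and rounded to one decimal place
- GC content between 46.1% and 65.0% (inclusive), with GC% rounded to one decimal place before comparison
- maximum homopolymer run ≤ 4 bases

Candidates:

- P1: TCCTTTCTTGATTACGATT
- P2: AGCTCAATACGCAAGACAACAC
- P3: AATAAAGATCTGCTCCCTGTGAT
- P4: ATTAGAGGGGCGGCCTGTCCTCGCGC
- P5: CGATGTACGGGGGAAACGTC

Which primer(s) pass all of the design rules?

P1 (19 nt, A=3 T=10 G=2 C=4): length 19, outside 20–26 ✗; Tm = 64.9 + 41·(6 − 16.4)/19 = 42.5°C, outside 46.5–61.7°C ✗; GC 6/19 = 31.6%, outside 46.1–65.0% ✗; longest run = 3 ✓ — fails.
P2 (22 nt, A=10 T=2 G=3 C=7): length 22 ✓; Tm = 64.9 + 41·(10 − 16.4)/22 = 53.0°C ✓; GC 10/22 = 45.5%, outside 46.1–65.0% ✗; longest run = 2 ✓ — fails.
P3 (23 nt, A=7 T=7 G=4 C=5): length 23 ✓; Tm = 64.9 + 41·(9 − 16.4)/23 = 51.7°C ✓; GC 9/23 = 39.1%, outside 46.1–65.0% ✗; longest run = 3 ✓ — fails.
P4 (26 nt, A=3 T=5 G=10 C=8): length 26 ✓; Tm = 64.9 + 41·(18 − 16.4)/26 = 67.4°C, outside 46.5–61.7°C ✗; GC 18/26 = 69.2%, outside 46.1–65.0% ✗; longest run = 4 ✓ — fails.
P5 (20 nt, A=5 T=3 G=8 C=4): length 20 ✓; Tm = 64.9 + 41·(12 − 16.4)/20 = 55.9°C ✓; GC 12/20 = 60.0% ✓; longest run = 5, exceeds 4 ✗ — fails.

None of the candidates satisfy all criteria.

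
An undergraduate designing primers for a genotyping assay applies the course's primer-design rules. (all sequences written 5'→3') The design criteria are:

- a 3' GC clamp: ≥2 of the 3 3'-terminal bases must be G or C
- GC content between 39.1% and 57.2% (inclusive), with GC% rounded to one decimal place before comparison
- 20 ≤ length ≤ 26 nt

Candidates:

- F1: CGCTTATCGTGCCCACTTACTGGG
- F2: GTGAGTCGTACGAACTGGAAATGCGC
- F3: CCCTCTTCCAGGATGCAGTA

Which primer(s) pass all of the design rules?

F1 (24 nt, A=3 T=7 G=6 C=8): 3' end GGG has 3 G/C ✓; GC 14/24 = 58.3%, outside 39.1–57.2% ✗; length 24 ✓ — fails.
F2 (26 nt, A=7 T=5 G=9 C=5): 3' end CGC has 3 G/C ✓; GC 14/26 = 53.8% ✓; length 26 ✓ — passes.
F3 (20 nt, A=4 T=5 G=4 C=7): 3' end GTA has 1 G/C, need ≥2 ✗; GC 11/20 = 55.0% ✓; length 20 ✓ — fails.

F2 only.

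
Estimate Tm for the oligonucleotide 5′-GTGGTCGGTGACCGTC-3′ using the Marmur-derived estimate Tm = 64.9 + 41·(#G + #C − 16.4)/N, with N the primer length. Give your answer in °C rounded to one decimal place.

51.1°C

Base counts: A=1, T=4, G=7, C=4; G+C = 11, N = 16.
Tm = 64.9 + 41·(11 − 16.4)/16 = 64.9 + -221.40/16 = 51.1°C.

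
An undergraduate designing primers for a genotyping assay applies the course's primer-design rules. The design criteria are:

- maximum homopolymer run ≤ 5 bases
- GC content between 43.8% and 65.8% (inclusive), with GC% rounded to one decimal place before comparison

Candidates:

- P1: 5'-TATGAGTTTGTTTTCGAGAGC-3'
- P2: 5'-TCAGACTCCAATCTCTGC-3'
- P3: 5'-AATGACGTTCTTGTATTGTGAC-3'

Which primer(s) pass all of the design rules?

P2 only.

P1 (21 nt, A=4 T=9 G=6 C=2): longest run = 4 ✓; GC 8/21 = 38.1%, outside 43.8–65.8% ✗ — fails.
P2 (18 nt, A=4 T=5 G=2 C=7): longest run = 2 ✓; GC 9/18 = 50.0% ✓ — passes.
P3 (22 nt, A=5 T=9 G=5 C=3): longest run = 2 ✓; GC 8/22 = 36.4%, outside 43.8–65.8% ✗ — fails.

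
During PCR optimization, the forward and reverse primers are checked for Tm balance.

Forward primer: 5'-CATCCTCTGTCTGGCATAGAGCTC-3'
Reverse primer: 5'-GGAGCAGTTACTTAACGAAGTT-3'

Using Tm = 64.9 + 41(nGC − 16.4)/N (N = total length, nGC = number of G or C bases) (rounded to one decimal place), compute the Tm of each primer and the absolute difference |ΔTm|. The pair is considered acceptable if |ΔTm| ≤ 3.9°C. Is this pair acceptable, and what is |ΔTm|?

|ΔTm| = 8.0°C; the pair is not acceptable.

Forward: G+C = 13, N = 24 → Tm = 64.9 + 41·(13 − 16.4)/24 = 59.1°C.
Reverse: G+C = 9, N = 22 → Tm = 64.9 + 41·(9 − 16.4)/22 = 51.1°C.
|ΔTm| = |59.1 − 51.1| = 8.0°C, > 3.9°C.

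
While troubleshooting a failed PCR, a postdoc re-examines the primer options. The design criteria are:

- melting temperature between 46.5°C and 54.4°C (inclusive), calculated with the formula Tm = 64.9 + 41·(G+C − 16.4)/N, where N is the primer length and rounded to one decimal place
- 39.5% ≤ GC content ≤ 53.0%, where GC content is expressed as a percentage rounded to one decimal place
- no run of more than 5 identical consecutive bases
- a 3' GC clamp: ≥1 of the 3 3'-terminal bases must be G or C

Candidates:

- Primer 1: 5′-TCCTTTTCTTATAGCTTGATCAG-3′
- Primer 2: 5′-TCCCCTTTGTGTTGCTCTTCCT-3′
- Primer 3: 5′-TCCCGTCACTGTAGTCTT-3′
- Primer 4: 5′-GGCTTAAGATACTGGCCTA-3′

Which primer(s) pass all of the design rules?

Primer 3 and Primer 4.

Primer 1 (23 nt, A=4 T=11 G=3 C=5): Tm = 64.9 + 41·(8 − 16.4)/23 = 49.9°C ✓; GC 8/23 = 34.8%, outside 39.5–53.0% ✗; longest run = 4 ✓; 3' end CAG has 2 G/C ✓ — fails.
Primer 2 (22 nt, A=0 T=11 G=3 C=8): Tm = 64.9 + 41·(11 − 16.4)/22 = 54.8°C, outside 46.5–54.4°C ✗; GC 11/22 = 50.0% ✓; longest run = 4 ✓; 3' end CCT has 2 G/C ✓ — fails.
Primer 3 (18 nt, A=2 T=7 G=3 C=6): Tm = 64.9 + 41·(9 − 16.4)/18 = 48.0°C ✓; GC 9/18 = 50.0% ✓; longest run = 3 ✓; 3' end CTT has 1 G/C ✓ — passes.
Primer 4 (19 nt, A=5 T=5 G=5 C=4): Tm = 64.9 + 41·(9 − 16.4)/19 = 48.9°C ✓; GC 9/19 = 47.4% ✓; longest run = 2 ✓; 3' end CTA has 1 G/C ✓ — passes.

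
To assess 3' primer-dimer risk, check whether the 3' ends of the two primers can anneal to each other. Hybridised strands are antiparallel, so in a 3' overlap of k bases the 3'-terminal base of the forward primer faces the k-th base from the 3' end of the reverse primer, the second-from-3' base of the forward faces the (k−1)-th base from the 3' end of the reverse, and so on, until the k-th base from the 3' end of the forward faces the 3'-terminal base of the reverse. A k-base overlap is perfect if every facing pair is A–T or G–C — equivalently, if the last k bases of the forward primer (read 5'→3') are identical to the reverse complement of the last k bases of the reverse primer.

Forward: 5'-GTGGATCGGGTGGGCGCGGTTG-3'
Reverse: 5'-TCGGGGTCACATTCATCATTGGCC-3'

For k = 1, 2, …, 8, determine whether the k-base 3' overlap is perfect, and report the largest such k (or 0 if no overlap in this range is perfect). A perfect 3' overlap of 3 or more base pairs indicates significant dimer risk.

Last 8 bases (5'→3') — forward …CGCGGTTG, reverse …CATTGGCC.
Reverse complement of the reverse primer's last 8 bases: GGCCAATG; its first k bases are the reverse complement of the reverse primer's last k bases, so a perfect k-base overlap needs the forward primer's last k bases to equal them.
Comparing (forward last k vs required): k=1: G vs G ✓; k=2: TG vs GG ✗; k=3: TTG vs GGC ✗; k=4: GTTG vs GGCC ✗; k=5: GGTTG vs GGCCA ✗; k=6: CGGTTG vs GGCCAA ✗; k=7: GCGGTTG vs GGCCAAT ✗; k=8: CGCGGTTG vs GGCCAATG ✗.
Only k = 1 is perfect, so the longest perfect 3' overlap is 1.

Longest perfect overlap: 1 complementary base pair; below the dimer-risk threshold (threshold 3).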